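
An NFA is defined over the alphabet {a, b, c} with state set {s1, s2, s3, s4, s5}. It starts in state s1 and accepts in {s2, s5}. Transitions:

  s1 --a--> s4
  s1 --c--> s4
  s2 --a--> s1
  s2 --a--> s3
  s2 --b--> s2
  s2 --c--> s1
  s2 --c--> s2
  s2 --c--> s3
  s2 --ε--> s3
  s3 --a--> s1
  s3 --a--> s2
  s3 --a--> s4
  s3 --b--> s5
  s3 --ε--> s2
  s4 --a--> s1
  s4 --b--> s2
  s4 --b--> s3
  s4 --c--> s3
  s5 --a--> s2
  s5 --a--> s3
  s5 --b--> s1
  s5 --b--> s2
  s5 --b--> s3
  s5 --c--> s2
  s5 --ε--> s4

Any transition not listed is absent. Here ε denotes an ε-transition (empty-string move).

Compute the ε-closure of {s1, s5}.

Begin with {s1, s5}.
ε-move s5 → s4; add s4.

{s1, s4, s5}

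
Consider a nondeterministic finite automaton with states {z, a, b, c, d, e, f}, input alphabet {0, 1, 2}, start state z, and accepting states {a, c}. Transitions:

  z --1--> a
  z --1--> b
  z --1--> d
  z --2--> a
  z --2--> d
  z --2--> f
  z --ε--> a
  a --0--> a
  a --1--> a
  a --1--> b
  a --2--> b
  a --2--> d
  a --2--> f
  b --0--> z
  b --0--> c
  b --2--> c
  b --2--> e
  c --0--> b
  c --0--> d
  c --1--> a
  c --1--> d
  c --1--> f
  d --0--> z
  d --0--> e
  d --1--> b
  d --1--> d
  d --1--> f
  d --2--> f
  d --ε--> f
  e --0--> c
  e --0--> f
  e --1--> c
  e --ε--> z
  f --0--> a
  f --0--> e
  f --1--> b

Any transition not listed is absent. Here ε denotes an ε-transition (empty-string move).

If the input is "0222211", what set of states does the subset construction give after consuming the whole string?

{a, b, d, f}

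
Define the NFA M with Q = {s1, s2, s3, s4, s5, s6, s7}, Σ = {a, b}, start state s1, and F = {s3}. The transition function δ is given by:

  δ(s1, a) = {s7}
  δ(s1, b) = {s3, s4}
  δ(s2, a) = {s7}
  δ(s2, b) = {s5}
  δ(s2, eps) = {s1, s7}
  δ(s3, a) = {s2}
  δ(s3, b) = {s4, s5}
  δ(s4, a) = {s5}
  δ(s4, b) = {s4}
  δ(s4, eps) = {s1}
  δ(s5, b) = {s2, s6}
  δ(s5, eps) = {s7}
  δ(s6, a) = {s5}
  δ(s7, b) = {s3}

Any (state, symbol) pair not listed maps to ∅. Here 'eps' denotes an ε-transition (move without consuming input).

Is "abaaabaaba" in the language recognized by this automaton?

No

Start in {s1}.
Read 'a': {s1} → {s7}.
Read 'b': {s7} → {s3}.
Read 'a': {s3} → {s1, s2, s7}.
Read 'a': {s1, s2, s7} → {s7}.
Read 'a': {s7} → ∅.
The set is empty and remains empty for the remaining 5 symbols.
The final set ∅ contains no accepting state.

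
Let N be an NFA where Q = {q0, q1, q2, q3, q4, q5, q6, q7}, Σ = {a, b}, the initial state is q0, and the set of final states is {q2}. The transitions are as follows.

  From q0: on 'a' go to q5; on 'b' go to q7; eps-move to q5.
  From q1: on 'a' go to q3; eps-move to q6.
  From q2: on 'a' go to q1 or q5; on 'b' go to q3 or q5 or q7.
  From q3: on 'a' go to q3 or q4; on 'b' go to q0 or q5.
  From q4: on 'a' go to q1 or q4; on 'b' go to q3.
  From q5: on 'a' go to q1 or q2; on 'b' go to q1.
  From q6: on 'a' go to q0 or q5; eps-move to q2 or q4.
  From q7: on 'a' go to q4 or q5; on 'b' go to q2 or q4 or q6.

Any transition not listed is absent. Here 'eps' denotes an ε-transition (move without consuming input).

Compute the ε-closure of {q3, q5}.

{q3, q5}

Begin with {q3, q5}.
No ε-moves leave this set, so the closure equals the set itself.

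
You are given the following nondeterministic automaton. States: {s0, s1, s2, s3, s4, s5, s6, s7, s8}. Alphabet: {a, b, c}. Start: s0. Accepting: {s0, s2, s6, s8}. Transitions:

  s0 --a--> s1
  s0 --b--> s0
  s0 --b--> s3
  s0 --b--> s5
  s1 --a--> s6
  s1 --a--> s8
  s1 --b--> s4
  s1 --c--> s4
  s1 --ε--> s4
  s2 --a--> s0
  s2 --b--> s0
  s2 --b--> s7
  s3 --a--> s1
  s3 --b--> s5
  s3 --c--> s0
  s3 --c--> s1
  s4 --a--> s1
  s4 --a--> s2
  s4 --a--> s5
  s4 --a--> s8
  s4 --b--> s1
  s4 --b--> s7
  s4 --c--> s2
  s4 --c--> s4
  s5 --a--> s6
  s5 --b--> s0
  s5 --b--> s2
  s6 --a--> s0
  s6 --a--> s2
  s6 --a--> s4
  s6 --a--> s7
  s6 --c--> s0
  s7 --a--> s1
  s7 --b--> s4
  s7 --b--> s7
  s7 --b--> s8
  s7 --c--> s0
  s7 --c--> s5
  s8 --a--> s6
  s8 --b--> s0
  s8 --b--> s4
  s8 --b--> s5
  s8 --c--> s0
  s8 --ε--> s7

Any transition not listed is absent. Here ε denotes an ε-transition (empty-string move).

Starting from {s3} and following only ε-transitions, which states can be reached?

Begin with {s3}.
No ε-moves leave this set, so the closure equals the set itself.

{s3}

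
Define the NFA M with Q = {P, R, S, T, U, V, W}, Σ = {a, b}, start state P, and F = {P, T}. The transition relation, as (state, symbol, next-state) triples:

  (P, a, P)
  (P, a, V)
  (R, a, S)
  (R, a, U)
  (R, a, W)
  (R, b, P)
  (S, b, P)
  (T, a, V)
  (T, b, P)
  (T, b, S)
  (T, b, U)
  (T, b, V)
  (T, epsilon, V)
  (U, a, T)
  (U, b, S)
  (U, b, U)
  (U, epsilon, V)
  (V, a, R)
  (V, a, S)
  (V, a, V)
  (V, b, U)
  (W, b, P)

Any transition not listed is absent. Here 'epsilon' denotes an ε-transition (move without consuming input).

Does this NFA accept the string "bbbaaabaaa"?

No

Start in {P}.
Read 'b': P→∅; now ∅.
The set is empty and remains empty for the remaining 9 symbols.
The final set ∅ contains no accepting state.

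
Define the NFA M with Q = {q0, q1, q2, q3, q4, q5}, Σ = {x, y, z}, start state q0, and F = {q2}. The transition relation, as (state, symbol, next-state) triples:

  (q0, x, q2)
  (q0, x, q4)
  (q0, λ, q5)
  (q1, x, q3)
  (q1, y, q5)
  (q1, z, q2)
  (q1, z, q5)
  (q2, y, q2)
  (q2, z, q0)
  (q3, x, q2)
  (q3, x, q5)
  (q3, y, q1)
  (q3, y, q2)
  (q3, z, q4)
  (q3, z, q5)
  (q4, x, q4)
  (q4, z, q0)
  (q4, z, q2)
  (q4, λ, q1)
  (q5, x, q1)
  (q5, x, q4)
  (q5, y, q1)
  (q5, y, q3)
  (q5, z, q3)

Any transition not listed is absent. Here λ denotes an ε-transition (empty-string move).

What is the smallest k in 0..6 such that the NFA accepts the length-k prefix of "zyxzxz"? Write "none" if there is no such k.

2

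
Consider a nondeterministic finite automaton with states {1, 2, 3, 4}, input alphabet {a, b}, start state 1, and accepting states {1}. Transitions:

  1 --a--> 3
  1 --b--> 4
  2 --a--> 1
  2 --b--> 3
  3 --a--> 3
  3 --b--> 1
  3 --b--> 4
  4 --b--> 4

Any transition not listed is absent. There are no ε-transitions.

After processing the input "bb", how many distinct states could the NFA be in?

1

Start in {1}.
Read 'b': {1} → {4}.
Read 'b': {4} → {4}.
That set has 1 state.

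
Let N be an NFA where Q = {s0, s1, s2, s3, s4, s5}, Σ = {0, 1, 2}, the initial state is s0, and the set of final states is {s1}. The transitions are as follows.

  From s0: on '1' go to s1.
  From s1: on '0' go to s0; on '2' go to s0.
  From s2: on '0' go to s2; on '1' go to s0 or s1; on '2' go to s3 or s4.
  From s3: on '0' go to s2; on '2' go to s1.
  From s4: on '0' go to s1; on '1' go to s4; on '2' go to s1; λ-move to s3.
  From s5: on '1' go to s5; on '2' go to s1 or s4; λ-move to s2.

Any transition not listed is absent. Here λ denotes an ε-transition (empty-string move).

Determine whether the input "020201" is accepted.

Start in {s0}.
Read '0': s0→∅; now ∅.
The set is empty and remains empty for the remaining 5 symbols.
The final set ∅ contains no accepting state.

No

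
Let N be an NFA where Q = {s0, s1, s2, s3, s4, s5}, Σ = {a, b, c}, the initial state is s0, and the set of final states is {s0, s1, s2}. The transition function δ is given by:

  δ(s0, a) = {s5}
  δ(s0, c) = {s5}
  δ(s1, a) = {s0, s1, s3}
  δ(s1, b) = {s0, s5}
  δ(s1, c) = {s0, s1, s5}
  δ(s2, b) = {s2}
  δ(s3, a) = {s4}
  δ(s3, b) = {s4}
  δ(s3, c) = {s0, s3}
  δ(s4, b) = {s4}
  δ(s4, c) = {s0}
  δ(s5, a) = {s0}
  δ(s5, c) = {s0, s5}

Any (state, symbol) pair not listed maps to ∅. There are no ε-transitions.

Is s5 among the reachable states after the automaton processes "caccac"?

Yes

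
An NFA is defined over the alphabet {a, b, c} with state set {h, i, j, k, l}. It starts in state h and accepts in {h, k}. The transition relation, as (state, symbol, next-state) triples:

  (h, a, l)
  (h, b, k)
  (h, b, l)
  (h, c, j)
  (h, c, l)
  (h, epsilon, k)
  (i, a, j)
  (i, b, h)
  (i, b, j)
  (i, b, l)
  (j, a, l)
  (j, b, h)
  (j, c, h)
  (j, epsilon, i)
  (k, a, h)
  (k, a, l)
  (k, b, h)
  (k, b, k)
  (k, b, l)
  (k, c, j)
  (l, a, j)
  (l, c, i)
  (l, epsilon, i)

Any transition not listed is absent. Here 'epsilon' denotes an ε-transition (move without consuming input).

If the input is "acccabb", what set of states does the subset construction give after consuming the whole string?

Start: ε-closure({h}) = {h, k}.
Read 'a': {h, k} → {h, i, k, l}.
Read 'c': {h, i, k, l} → {i, j, l}.
Read 'c': {i, j, l} → {h, i, k}.
Read 'c': {h, i, k} → {i, j, l}.
Read 'a': {i, j, l} → {i, j, l}.
Read 'b': {i, j, l} → {h, i, j, k, l}.
Read 'b': {h, i, j, k, l} → {h, i, j, k, l}.

{h, i, j, k, l}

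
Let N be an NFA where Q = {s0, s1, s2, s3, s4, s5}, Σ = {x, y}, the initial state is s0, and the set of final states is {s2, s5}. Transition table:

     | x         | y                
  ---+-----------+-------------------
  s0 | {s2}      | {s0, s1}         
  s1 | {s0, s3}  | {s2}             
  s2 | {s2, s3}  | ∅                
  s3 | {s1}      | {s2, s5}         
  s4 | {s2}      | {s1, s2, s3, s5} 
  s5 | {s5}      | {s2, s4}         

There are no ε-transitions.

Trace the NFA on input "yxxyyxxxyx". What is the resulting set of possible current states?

{s0, s2, s3, s5}

Start in {s0}.
Read 'y': {s0} → {s0, s1}.
Read 'x': {s0, s1} → {s0, s2, s3}.
Read 'x': {s0, s2, s3} → {s1, s2, s3}.
Read 'y': {s1, s2, s3} → {s2, s5}.
Read 'y': {s2, s5} → {s2, s4}.
Read 'x': {s2, s4} → {s2, s3}.
Read 'x': {s2, s3} → {s1, s2, s3}.
Read 'x': {s1, s2, s3} → {s0, s1, s2, s3}.
Read 'y': {s0, s1, s2, s3} → {s0, s1, s2, s5}.
Read 'x': {s0, s1, s2, s5} → {s0, s2, s3, s5}.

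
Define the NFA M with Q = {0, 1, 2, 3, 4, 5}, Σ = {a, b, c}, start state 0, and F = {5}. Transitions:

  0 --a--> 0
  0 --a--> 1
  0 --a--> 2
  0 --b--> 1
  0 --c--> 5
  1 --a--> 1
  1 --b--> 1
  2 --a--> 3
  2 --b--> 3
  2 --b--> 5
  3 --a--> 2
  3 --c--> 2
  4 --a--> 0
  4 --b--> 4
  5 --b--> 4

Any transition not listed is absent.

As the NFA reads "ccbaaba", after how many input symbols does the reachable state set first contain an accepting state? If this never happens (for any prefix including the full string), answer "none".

1

Start in {0}.
Read 'c': {0} → {5}.
None of the earlier sets intersect F, but {5} does.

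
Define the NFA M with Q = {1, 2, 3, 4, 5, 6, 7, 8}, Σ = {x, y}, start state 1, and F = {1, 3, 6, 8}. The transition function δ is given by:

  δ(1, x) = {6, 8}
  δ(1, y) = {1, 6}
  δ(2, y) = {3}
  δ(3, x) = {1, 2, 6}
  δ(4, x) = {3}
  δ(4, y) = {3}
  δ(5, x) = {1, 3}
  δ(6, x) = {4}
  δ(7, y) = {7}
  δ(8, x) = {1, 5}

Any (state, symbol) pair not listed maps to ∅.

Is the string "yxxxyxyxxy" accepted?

Yes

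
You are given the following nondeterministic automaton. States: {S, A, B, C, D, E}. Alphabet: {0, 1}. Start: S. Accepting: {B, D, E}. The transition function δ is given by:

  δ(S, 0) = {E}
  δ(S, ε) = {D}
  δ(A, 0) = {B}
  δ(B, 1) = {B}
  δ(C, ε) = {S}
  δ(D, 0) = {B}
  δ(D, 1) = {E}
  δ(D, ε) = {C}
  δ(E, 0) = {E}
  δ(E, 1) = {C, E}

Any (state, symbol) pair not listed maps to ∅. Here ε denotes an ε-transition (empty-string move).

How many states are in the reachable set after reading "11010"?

2

Start: ε-closure({S}) = {S, C, D}.
Read '1': {S, C, D} → {E}.
Read '1': {E} → {S, C, D, E}.
Read '0': {S, C, D, E} → {B, E}.
Read '1': {B, E} → {S, B, C, D, E}.
Read '0': {S, B, C, D, E} → {B, E}.
That set has 2 states.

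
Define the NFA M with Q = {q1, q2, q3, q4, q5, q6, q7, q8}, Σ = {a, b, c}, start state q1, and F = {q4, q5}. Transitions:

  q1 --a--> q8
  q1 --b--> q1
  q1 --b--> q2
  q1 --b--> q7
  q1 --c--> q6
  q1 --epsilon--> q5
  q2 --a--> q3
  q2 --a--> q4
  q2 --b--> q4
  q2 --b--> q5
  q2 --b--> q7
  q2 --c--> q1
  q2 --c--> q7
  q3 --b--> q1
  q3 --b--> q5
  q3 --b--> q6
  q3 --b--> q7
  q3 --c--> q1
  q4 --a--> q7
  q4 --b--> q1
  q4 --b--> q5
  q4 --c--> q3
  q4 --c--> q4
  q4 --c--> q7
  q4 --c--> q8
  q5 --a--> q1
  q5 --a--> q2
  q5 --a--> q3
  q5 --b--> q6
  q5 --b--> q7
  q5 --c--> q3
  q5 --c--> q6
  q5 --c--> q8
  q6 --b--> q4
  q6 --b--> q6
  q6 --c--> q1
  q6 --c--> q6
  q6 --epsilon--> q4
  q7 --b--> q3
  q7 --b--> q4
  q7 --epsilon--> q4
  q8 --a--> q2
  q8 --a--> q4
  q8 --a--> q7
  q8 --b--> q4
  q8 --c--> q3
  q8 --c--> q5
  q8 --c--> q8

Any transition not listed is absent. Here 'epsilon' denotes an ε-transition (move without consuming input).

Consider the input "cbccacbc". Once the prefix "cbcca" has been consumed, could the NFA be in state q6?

No

Start: ε-closure({q1}) = {q1, q5}.
Read 'c': q1→{q6}, q5→{q3, q6, q8}; union {q3, q6, q8}; ε-closure = {q3, q4, q6, q8}.
Read 'b': q3→{q1, q5, q6, q7}, q4→{q1, q5}, q6→{q4, q6}, q8→{q4}; now {q1, q4, q5, q6, q7}.
Read 'c': q1→{q6}, q4→{q3, q4, q7, q8}, q5→{q3, q6, q8}, q6→{q1, q6}, q7→∅; union {q1, q3, q4, q6, q7, q8}; ε-closure = {q1, q3, q4, q5, q6, q7, q8}.
Read 'c': q1→{q6}, q3→{q1}, q4→{q3, q4, q7, q8}, q5→{q3, q6, q8}, q6→{q1, q6}, q7→∅, q8→{q3, q5, q8}; now {q1, q3, q4, q5, q6, q7, q8}.
Read 'a': q1→{q8}, q3→∅, q4→{q7}, q5→{q1, q2, q3}, q6→∅, q7→∅, q8→{q2, q4, q7}; union {q1, q2, q3, q4, q7, q8}; ε-closure = {q1, q2, q3, q4, q5, q7, q8}.
State q6 is not in {q1, q2, q3, q4, q5, q7, q8}.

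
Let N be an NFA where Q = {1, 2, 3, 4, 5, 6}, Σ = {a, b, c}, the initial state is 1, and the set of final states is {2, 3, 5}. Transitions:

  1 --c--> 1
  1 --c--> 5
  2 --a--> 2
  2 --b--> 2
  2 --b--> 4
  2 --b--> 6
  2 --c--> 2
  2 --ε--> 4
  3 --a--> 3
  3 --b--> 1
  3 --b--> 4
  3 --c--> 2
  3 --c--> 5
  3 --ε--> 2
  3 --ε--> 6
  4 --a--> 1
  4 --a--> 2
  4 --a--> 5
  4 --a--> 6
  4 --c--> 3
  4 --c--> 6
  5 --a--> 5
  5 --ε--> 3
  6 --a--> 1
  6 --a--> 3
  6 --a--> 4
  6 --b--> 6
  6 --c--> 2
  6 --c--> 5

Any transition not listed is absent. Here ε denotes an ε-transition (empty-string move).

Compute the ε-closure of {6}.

{6}

Begin with {6}.
No ε-moves leave this set, so the closure equals the set itself.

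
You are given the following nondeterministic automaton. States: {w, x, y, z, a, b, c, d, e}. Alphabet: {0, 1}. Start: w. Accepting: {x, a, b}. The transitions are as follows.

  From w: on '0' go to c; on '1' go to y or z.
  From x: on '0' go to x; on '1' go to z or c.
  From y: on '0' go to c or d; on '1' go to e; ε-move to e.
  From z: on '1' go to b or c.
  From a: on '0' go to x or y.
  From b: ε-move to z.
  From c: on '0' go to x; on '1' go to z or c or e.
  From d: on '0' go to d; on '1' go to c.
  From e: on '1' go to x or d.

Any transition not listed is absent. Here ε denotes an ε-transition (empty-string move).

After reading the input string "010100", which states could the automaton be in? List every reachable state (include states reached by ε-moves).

Start in {w}.
Read '0': w→{c}; now {c}.
Read '1': c→{z, c, e}; now {z, c, e}.
Read '0': z→∅, c→{x}, e→∅; now {x}.
Read '1': x→{z, c}; now {z, c}.
Read '0': z→∅, c→{x}; now {x}.
Read '0': x→{x}; now {x}.

{x}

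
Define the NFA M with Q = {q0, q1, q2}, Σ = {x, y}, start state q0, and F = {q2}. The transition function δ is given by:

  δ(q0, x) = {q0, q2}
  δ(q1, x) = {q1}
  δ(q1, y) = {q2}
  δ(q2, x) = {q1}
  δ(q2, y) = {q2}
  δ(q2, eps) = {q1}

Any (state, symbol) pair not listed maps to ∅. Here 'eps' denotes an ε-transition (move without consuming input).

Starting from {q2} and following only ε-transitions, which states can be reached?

{q1, q2}

Begin with {q2}.
ε-move q2 → q1; add q1.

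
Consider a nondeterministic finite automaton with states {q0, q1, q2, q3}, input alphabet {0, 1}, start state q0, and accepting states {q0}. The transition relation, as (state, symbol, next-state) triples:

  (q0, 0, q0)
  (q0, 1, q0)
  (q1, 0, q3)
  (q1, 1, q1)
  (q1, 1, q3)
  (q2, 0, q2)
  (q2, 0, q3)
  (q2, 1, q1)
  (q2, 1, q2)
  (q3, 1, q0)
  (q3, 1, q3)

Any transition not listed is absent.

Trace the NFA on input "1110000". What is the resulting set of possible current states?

Start in {q0}.
Read '1': q0→{q0}; now {q0}.
Read '1': q0→{q0}; now {q0}.
Read '1': q0→{q0}; now {q0}.
Read '0': q0→{q0}; now {q0}.
Read '0': q0→{q0}; now {q0}.
Read '0': q0→{q0}; now {q0}.
Read '0': q0→{q0}; now {q0}.

{q0}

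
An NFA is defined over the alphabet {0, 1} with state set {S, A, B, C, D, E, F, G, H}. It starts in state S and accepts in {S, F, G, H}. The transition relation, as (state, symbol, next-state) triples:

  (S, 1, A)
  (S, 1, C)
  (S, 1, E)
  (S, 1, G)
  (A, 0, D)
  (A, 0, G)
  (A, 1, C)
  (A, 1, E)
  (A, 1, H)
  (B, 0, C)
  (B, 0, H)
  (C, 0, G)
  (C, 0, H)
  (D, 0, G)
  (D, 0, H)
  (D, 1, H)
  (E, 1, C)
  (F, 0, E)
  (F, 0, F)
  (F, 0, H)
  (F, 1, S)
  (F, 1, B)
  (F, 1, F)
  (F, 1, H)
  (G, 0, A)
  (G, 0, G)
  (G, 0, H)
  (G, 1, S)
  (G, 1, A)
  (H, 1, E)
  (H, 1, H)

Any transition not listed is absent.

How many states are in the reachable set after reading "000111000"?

0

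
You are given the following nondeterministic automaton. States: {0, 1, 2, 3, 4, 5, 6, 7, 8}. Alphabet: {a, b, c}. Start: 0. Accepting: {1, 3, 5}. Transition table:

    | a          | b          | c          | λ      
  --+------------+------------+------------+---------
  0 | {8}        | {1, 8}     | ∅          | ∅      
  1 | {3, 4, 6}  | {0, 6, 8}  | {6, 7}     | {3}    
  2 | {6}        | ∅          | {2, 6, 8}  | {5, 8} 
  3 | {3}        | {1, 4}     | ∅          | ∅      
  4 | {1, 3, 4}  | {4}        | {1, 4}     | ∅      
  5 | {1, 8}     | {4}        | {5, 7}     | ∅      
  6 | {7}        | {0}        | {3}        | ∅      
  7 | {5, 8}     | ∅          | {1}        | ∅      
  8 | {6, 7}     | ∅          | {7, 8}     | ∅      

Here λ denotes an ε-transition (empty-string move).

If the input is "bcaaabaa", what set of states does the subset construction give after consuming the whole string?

{1, 3, 4, 5, 6, 7, 8}

Start in {0}.
Read 'b': 0→{1, 8}; union {1, 8}; ε-closure = {1, 3, 8}.
Read 'c': 1→{6, 7}, 3→∅, 8→{7, 8}; now {6, 7, 8}.
Read 'a': 6→{7}, 7→{5, 8}, 8→{6, 7}; now {5, 6, 7, 8}.
Read 'a': 5→{1, 8}, 6→{7}, 7→{5, 8}, 8→{6, 7}; union {1, 5, 6, 7, 8}; ε-closure = {1, 3, 5, 6, 7, 8}.
Read 'a': 1→{3, 4, 6}, 3→{3}, 5→{1, 8}, 6→{7}, 7→{5, 8}, 8→{6, 7}; now {1, 3, 4, 5, 6, 7, 8}.
Read 'b': 1→{0, 6, 8}, 3→{1, 4}, 4→{4}, 5→{4}, 6→{0}, 7→∅, 8→∅; union {0, 1, 4, 6, 8}; ε-closure = {0, 1, 3, 4, 6, 8}.
Read 'a': 0→{8}, 1→{3, 4, 6}, 3→{3}, 4→{1, 3, 4}, 6→{7}, 8→{6, 7}; now {1, 3, 4, 6, 7, 8}.
Read 'a': 1→{3, 4, 6}, 3→{3}, 4→{1, 3, 4}, 6→{7}, 7→{5, 8}, 8→{6, 7}; now {1, 3, 4, 5, 6, 7, 8}.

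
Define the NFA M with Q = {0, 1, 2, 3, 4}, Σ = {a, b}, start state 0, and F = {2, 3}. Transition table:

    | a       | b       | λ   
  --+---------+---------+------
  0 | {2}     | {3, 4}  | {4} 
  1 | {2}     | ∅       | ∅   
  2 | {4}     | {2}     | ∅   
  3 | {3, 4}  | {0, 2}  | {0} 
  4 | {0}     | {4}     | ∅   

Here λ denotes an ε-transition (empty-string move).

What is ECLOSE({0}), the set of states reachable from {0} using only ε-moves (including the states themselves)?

Begin with {0}.
ε-move 0 → 4; add 4.

{0, 4}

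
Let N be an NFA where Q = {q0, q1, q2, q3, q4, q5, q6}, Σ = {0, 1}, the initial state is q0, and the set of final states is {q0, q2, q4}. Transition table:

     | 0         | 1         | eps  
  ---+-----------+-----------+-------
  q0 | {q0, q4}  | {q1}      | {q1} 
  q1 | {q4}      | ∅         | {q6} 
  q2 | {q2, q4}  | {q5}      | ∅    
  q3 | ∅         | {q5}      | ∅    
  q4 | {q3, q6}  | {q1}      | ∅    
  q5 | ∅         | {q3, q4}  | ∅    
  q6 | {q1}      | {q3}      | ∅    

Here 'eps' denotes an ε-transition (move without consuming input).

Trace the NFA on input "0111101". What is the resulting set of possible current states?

{q1, q3, q5, q6}

Start: ε-closure({q0}) = {q0, q1, q6}.
Read '0': {q0, q1, q6} → {q0, q1, q4, q6}.
Read '1': {q0, q1, q4, q6} → {q1, q3, q6}.
Read '1': {q1, q3, q6} → {q3, q5}.
Read '1': {q3, q5} → {q3, q4, q5}.
Read '1': {q3, q4, q5} → {q1, q3, q4, q5, q6}.
Read '0': {q1, q3, q4, q5, q6} → {q1, q3, q4, q6}.
Read '1': {q1, q3, q4, q6} → {q1, q3, q5, q6}.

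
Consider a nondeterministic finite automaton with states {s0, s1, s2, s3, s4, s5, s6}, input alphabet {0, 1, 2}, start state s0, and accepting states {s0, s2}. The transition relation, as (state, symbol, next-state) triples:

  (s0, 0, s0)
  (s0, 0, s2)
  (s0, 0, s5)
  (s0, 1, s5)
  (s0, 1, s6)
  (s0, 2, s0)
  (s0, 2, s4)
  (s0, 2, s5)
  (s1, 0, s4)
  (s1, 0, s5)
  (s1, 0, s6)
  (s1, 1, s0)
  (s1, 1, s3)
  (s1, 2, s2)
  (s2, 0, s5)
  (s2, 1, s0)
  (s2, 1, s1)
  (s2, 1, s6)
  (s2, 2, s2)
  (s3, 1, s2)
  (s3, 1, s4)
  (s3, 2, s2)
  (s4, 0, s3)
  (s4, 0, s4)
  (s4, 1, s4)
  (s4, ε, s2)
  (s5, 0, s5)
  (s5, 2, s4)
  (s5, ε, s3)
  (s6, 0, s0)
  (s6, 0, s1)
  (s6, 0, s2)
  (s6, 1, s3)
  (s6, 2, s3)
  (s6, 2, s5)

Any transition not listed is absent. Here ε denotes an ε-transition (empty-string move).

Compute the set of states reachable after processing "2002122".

Start in {s0}.
Read '2': s0→{s0, s4, s5}; union {s0, s4, s5}; ε-closure = {s0, s2, s3, s4, s5}.
Read '0': s0→{s0, s2, s5}, s2→{s5}, s3→∅, s4→{s3, s4}, s5→{s5}; now {s0, s2, s3, s4, s5}.
Read '0': s0→{s0, s2, s5}, s2→{s5}, s3→∅, s4→{s3, s4}, s5→{s5}; now {s0, s2, s3, s4, s5}.
Read '2': s0→{s0, s4, s5}, s2→{s2}, s3→{s2}, s4→∅, s5→{s4}; union {s0, s2, s4, s5}; ε-closure = {s0, s2, s3, s4, s5}.
Read '1': s0→{s5, s6}, s2→{s0, s1, s6}, s3→{s2, s4}, s4→{s4}, s5→∅; union {s0, s1, s2, s4, s5, s6}; ε-closure = {s0, s1, s2, s3, s4, s5, s6}.
Read '2': s0→{s0, s4, s5}, s1→{s2}, s2→{s2}, s3→{s2}, s4→∅, s5→{s4}, s6→{s3, s5}; now {s0, s2, s3, s4, s5}.
Read '2': s0→{s0, s4, s5}, s2→{s2}, s3→{s2}, s4→∅, s5→{s4}; union {s0, s2, s4, s5}; ε-closure = {s0, s2, s3, s4, s5}.

{s0, s2, s3, s4, s5}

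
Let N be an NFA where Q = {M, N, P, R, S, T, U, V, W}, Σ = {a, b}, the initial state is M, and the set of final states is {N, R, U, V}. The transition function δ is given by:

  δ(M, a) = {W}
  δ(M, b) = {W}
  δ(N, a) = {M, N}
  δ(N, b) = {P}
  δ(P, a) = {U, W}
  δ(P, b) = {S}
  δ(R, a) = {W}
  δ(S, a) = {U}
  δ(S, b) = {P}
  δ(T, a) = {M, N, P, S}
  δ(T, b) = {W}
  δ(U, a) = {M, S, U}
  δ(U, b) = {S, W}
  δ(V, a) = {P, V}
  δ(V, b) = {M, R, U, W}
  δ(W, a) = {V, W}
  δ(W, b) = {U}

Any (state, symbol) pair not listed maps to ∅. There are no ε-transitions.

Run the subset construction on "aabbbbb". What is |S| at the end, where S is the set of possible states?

4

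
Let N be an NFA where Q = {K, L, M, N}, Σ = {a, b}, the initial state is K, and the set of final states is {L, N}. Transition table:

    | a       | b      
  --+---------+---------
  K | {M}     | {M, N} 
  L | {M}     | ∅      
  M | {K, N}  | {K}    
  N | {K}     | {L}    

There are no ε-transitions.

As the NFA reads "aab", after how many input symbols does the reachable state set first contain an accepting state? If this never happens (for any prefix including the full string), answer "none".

2

Start in {K}.
Read 'a': K→{M}; now {M}.
Read 'a': M→{K, N}; now {K, N}.
None of the earlier sets intersect F, but {K, N} does.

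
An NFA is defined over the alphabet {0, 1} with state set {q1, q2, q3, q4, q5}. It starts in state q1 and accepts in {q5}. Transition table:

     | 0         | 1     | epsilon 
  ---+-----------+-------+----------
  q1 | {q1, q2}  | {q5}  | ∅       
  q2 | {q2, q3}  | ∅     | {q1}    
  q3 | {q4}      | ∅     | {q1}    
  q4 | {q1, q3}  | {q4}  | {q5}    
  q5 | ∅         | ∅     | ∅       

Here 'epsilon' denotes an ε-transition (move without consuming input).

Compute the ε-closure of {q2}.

{q1, q2}

Begin with {q2}.
ε-move q2 → q1; add q1.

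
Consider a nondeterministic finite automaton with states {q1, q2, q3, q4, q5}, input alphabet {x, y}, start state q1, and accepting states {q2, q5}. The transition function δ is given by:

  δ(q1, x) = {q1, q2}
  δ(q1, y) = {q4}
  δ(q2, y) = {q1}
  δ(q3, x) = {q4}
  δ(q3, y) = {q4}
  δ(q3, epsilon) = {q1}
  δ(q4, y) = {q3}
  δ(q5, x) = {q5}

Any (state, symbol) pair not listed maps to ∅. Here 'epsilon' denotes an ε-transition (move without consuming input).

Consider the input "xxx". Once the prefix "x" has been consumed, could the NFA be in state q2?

Yes

Start in {q1}.
Read 'x': q1→{q1, q2}; now {q1, q2}.
State q2 is in {q1, q2}.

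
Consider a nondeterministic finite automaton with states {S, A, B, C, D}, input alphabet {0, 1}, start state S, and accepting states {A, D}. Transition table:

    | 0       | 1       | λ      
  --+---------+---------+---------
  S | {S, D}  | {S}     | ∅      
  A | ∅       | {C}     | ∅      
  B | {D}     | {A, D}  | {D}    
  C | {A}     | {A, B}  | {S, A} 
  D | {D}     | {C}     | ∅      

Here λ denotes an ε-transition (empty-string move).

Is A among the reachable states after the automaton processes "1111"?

Start in {S}.
Read '1': S→{S}; now {S}.
Read '1': S→{S}; now {S}.
Read '1': S→{S}; now {S}.
Read '1': S→{S}; now {S}.
State A is not in {S}.

No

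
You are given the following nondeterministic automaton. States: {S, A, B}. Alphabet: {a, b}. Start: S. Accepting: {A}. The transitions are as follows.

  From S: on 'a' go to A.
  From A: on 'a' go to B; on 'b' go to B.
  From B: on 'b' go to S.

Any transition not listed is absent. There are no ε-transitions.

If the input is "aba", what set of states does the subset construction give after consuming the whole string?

∅

Start in {S}.
Read 'a': S→{A}; now {A}.
Read 'b': A→{B}; now {B}.
Read 'a': B→∅; now ∅.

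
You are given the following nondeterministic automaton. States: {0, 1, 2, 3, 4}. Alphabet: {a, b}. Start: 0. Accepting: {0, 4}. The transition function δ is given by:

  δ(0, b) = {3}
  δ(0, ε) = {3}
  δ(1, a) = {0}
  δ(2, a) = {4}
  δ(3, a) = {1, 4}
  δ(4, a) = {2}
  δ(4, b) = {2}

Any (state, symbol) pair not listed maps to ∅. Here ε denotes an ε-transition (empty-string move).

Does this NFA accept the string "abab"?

Start: ε-closure({0}) = {0, 3}.
Read 'a': 0→∅, 3→{1, 4}; now {1, 4}.
Read 'b': 1→∅, 4→{2}; now {2}.
Read 'a': 2→{4}; now {4}.
Read 'b': 4→{2}; now {2}.
The final set {2} contains no accepting state.

No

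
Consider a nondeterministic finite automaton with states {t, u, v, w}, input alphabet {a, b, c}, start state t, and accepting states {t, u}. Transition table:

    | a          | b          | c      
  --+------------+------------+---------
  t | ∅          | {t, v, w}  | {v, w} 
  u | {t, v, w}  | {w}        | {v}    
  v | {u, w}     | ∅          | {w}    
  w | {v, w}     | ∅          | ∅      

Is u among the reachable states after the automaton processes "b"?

No

Start in {t}.
Read 'b': t→{t, v, w}; now {t, v, w}.
State u is not in {t, v, w}.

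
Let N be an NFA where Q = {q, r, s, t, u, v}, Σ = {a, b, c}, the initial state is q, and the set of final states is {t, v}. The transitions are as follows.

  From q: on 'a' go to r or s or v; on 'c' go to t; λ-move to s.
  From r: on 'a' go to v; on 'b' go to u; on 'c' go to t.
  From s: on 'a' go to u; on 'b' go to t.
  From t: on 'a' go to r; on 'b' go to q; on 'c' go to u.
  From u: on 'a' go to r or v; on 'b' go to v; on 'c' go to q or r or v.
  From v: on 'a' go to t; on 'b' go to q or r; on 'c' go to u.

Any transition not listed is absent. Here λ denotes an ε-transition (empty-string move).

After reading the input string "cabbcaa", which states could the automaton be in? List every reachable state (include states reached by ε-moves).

Start: ε-closure({q}) = {q, s}.
Read 'c': q→{t}, s→∅; now {t}.
Read 'a': t→{r}; now {r}.
Read 'b': r→{u}; now {u}.
Read 'b': u→{v}; now {v}.
Read 'c': v→{u}; now {u}.
Read 'a': u→{r, v}; now {r, v}.
Read 'a': r→{v}, v→{t}; now {t, v}.

{t, v}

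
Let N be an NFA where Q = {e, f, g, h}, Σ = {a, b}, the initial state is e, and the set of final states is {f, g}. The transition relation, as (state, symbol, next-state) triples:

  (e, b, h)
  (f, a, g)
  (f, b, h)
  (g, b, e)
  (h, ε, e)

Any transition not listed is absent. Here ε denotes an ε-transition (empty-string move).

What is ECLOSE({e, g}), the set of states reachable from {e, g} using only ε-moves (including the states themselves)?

{e, g}

Begin with {e, g}.
No ε-moves leave this set, so the closure equals the set itself.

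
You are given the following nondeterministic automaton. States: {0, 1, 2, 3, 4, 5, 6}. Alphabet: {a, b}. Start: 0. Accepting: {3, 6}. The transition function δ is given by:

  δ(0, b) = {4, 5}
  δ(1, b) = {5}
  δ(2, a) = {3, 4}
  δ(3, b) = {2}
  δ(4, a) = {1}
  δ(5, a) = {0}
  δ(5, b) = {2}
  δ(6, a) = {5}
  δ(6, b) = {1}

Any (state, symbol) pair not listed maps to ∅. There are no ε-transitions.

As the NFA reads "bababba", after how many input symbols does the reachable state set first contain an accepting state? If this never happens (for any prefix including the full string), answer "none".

Start in {0}.
Read 'b': {0} → {4, 5}.
Read 'a': {4, 5} → {0, 1}.
Read 'b': {0, 1} → {4, 5}.
Read 'a': {4, 5} → {0, 1}.
Read 'b': {0, 1} → {4, 5}.
Read 'b': {4, 5} → {2}.
Read 'a': {2} → {3, 4}.
None of the earlier sets intersect F, but {3, 4} does.

7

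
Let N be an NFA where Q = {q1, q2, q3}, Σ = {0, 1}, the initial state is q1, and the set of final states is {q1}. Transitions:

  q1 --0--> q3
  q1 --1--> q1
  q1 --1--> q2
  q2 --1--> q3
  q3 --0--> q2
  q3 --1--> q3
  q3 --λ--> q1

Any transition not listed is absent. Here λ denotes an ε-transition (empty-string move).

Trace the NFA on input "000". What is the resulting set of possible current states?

Start in {q1}.
Read '0': q1→{q3}; union {q3}; ε-closure = {q1, q3}.
Read '0': q1→{q3}, q3→{q2}; union {q2, q3}; ε-closure = {q1, q2, q3}.
Read '0': q1→{q3}, q2→∅, q3→{q2}; union {q2, q3}; ε-closure = {q1, q2, q3}.

{q1, q2, q3}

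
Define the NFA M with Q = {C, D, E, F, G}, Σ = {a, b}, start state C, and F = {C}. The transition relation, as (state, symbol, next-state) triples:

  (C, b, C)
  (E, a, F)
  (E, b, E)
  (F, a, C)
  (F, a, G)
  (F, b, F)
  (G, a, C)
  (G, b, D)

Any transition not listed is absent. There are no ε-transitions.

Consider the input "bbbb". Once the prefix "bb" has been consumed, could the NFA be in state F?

No

Start in {C}.
Read 'b': C→{C}; now {C}.
Read 'b': C→{C}; now {C}.
State F is not in {C}.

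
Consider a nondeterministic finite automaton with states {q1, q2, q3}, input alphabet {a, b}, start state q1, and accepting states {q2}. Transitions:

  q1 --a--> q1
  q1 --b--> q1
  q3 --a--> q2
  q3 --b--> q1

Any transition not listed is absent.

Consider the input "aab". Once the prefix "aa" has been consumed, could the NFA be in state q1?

Start in {q1}.
Read 'a': {q1} → {q1}.
Read 'a': {q1} → {q1}.
State q1 is in {q1}.

Yes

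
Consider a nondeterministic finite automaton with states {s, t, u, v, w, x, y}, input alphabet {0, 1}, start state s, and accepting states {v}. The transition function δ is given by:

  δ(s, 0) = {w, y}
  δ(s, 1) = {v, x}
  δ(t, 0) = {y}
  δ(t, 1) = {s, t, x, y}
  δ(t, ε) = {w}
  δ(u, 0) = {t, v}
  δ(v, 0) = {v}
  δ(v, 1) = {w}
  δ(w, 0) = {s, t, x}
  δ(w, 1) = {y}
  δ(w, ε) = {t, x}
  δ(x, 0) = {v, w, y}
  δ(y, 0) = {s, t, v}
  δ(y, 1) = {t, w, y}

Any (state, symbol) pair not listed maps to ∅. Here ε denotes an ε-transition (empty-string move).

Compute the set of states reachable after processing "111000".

{s, t, v, w, x, y}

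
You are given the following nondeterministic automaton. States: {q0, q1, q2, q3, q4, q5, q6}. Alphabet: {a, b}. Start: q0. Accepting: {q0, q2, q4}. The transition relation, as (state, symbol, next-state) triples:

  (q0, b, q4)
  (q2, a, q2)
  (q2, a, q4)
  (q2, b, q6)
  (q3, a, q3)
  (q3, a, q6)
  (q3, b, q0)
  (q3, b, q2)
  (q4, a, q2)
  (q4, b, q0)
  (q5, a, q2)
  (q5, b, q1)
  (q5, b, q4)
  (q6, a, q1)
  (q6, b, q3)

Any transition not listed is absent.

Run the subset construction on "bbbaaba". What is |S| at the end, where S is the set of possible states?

Start in {q0}.
Read 'b': q0→{q4}; now {q4}.
Read 'b': q4→{q0}; now {q0}.
Read 'b': q0→{q4}; now {q4}.
Read 'a': q4→{q2}; now {q2}.
Read 'a': q2→{q2, q4}; now {q2, q4}.
Read 'b': q2→{q6}, q4→{q0}; now {q0, q6}.
Read 'a': q0→∅, q6→{q1}; now {q1}.
That set has 1 state.

1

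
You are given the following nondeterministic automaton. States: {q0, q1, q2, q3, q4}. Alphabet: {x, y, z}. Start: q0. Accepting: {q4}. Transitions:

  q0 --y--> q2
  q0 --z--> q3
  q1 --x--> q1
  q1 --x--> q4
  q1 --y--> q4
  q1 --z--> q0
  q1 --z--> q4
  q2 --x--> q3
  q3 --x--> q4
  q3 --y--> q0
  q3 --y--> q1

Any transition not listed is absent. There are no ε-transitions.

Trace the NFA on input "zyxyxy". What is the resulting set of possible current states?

Start in {q0}.
Read 'z': q0→{q3}; now {q3}.
Read 'y': q3→{q0, q1}; now {q0, q1}.
Read 'x': q0→∅, q1→{q1, q4}; now {q1, q4}.
Read 'y': q1→{q4}, q4→∅; now {q4}.
Read 'x': q4→∅; now ∅.
The set is empty and remains empty for the remaining 1 symbol.

∅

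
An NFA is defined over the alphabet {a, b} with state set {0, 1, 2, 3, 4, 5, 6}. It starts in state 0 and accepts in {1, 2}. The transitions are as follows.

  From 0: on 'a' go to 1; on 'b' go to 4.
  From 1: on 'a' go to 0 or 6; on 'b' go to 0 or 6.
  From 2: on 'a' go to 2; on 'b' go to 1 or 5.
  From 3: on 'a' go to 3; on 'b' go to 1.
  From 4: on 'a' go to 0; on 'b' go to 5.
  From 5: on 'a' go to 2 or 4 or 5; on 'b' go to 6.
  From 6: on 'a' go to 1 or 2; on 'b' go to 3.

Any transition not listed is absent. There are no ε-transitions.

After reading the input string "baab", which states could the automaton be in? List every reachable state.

{0, 6}

Start in {0}.
Read 'b': 0→{4}; now {4}.
Read 'a': 4→{0}; now {0}.
Read 'a': 0→{1}; now {1}.
Read 'b': 1→{0, 6}; now {0, 6}.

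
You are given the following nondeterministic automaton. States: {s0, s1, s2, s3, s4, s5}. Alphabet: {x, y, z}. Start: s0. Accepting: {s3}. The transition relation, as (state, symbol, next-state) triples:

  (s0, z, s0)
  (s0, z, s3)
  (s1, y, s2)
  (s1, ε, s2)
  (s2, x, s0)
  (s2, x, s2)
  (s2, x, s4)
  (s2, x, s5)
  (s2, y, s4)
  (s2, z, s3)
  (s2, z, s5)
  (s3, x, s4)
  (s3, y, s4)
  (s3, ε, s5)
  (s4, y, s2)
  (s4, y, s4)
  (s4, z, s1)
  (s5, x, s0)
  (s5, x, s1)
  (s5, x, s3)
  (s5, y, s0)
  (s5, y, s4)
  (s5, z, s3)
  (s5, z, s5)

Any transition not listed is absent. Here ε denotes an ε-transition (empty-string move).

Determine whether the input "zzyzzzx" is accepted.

Yes

Start in {s0}.
Read 'z': s0→{s0, s3}; union {s0, s3}; ε-closure = {s0, s3, s5}.
Read 'z': s0→{s0, s3}, s3→∅, s5→{s3, s5}; now {s0, s3, s5}.
Read 'y': s0→∅, s3→{s4}, s5→{s0, s4}; now {s0, s4}.
Read 'z': s0→{s0, s3}, s4→{s1}; union {s0, s1, s3}; ε-closure = {s0, s1, s2, s3, s5}.
Read 'z': s0→{s0, s3}, s1→∅, s2→{s3, s5}, s3→∅, s5→{s3, s5}; now {s0, s3, s5}.
Read 'z': s0→{s0, s3}, s3→∅, s5→{s3, s5}; now {s0, s3, s5}.
Read 'x': s0→∅, s3→{s4}, s5→{s0, s1, s3}; union {s0, s1, s3, s4}; ε-closure = {s0, s1, s2, s3, s4, s5}.
The final set {s0, s1, s2, s3, s4, s5} contains the accepting state s3.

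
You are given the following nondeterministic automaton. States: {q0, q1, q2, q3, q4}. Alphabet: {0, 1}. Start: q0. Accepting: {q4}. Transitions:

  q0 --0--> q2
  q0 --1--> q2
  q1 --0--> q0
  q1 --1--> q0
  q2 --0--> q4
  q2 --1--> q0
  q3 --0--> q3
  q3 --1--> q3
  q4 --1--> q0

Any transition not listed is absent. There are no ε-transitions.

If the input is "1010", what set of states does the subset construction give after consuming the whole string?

{q2}

Start in {q0}.
Read '1': q0→{q2}; now {q2}.
Read '0': q2→{q4}; now {q4}.
Read '1': q4→{q0}; now {q0}.
Read '0': q0→{q2}; now {q2}.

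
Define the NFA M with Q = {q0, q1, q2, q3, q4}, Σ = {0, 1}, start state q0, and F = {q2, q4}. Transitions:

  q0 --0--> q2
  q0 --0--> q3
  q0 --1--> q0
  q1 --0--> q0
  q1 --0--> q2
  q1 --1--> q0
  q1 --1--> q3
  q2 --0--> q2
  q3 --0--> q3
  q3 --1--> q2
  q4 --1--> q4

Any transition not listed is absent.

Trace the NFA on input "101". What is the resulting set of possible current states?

Start in {q0}.
Read '1': q0→{q0}; now {q0}.
Read '0': q0→{q2, q3}; now {q2, q3}.
Read '1': q2→∅, q3→{q2}; now {q2}.

{q2}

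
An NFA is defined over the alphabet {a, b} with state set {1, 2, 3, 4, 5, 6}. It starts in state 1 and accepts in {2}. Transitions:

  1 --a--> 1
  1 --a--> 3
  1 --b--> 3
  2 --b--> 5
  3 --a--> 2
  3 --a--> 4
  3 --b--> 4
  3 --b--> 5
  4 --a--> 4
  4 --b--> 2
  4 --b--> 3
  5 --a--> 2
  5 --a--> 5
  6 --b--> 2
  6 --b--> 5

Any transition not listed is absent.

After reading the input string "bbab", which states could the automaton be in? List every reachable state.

Start in {1}.
Read 'b': {1} → {3}.
Read 'b': {3} → {4, 5}.
Read 'a': {4, 5} → {2, 4, 5}.
Read 'b': {2, 4, 5} → {2, 3, 5}.

{2, 3, 5}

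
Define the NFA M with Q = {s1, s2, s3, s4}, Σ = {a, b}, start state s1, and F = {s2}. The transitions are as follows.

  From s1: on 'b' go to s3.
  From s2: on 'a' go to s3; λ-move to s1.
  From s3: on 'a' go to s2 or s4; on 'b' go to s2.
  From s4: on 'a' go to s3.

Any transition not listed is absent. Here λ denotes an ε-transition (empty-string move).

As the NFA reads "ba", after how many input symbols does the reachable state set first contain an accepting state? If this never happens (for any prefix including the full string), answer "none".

2

Start in {s1}.
Read 'b': {s1} → {s3}.
Read 'a': {s3} → {s1, s2, s4}.
None of the earlier sets intersect F, but {s1, s2, s4} does.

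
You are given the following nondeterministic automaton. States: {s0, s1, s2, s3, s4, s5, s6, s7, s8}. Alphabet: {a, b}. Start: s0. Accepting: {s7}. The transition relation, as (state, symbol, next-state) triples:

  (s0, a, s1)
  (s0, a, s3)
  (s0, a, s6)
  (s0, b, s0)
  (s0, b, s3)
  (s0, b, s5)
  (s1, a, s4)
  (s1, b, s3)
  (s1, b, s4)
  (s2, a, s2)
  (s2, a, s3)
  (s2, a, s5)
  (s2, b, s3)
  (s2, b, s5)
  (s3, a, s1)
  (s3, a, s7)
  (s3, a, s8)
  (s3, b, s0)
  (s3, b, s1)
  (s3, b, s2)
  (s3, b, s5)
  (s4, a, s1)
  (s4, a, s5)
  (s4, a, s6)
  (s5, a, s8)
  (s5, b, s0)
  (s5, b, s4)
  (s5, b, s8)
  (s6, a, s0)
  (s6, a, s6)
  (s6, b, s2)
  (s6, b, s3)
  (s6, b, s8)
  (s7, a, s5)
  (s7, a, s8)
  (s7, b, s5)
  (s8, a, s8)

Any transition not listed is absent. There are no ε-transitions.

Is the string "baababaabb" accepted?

No

Start in {s0}.
Read 'b': {s0} → {s0, s3, s5}.
Read 'a': {s0, s3, s5} → {s1, s3, s6, s7, s8}.
Read 'a': {s1, s3, s6, s7, s8} → {s0, s1, s4, s5, s6, s7, s8}.
Read 'b': {s0, s1, s4, s5, s6, s7, s8} → {s0, s2, s3, s4, s5, s8}.
Read 'a': {s0, s2, s3, s4, s5, s8} → {s1, s2, s3, s5, s6, s7, s8}.
Read 'b': {s1, s2, s3, s5, s6, s7, s8} → {s0, s1, s2, s3, s4, s5, s8}.
Read 'a': {s0, s1, s2, s3, s4, s5, s8} → {s1, s2, s3, s4, s5, s6, s7, s8}.
Read 'a': {s1, s2, s3, s4, s5, s6, s7, s8} → {s0, s1, s2, s3, s4, s5, s6, s7, s8}.
Read 'b': {s0, s1, s2, s3, s4, s5, s6, s7, s8} → {s0, s1, s2, s3, s4, s5, s8}.
Read 'b': {s0, s1, s2, s3, s4, s5, s8} → {s0, s1, s2, s3, s4, s5, s8}.
The final set {s0, s1, s2, s3, s4, s5, s8} contains no accepting state.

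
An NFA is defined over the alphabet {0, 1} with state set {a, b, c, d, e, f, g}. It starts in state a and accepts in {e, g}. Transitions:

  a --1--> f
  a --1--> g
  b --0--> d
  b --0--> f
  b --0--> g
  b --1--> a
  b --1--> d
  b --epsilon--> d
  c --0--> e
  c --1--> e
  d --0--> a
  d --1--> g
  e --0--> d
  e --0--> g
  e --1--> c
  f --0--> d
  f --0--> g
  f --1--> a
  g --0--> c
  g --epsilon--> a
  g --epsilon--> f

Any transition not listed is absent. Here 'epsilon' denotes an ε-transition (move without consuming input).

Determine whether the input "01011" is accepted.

Start in {a}.
Read '0': a→∅; now ∅.
The set is empty and remains empty for the remaining 4 symbols.
The final set ∅ contains no accepting state.

No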